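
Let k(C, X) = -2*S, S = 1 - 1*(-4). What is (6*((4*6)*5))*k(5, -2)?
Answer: -7200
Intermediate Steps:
S = 5 (S = 1 + 4 = 5)
k(C, X) = -10 (k(C, X) = -2*5 = -10)
(6*((4*6)*5))*k(5, -2) = (6*((4*6)*5))*(-10) = (6*(24*5))*(-10) = (6*120)*(-10) = 720*(-10) = -7200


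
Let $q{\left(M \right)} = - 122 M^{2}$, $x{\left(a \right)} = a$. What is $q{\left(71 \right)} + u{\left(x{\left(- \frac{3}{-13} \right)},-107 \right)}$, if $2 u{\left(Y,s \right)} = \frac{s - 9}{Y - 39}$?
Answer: $- \frac{154980127}{252} \approx -6.15 \cdot 10^{5}$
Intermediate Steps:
$u{\left(Y,s \right)} = \frac{-9 + s}{2 \left(-39 + Y\right)}$ ($u{\left(Y,s \right)} = \frac{\left(s - 9\right) \frac{1}{Y - 39}}{2} = \frac{\left(-9 + s\right) \frac{1}{-39 + Y}}{2} = \frac{\frac{1}{-39 + Y} \left(-9 + s\right)}{2} = \frac{-9 + s}{2 \left(-39 + Y\right)}$)
$q{\left(71 \right)} + u{\left(x{\left(- \frac{3}{-13} \right)},-107 \right)} = - 122 \cdot 71^{2} + \frac{-9 - 107}{2 \left(-39 - \frac{3}{-13}\right)} = \left(-122\right) 5041 + \frac{1}{2} \frac{1}{-39 - - \frac{3}{13}} \left(-116\right) = -615002 + \frac{1}{2} \frac{1}{-39 + \frac{3}{13}} \left(-116\right) = -615002 + \frac{1}{2} \frac{1}{- \frac{504}{13}} \left(-116\right) = -615002 + \frac{1}{2} \left(- \frac{13}{504}\right) \left(-116\right) = -615002 + \frac{377}{252} = - \frac{154980127}{252}$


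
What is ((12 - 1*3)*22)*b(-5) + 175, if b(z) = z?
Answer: -815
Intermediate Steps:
((12 - 1*3)*22)*b(-5) + 175 = ((12 - 1*3)*22)*(-5) + 175 = ((12 - 3)*22)*(-5) + 175 = (9*22)*(-5) + 175 = 198*(-5) + 175 = -990 + 175 = -815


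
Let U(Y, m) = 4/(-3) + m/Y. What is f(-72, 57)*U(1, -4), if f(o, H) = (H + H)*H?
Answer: -34656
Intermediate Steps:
f(o, H) = 2*H**2 (f(o, H) = (2*H)*H = 2*H**2)
U(Y, m) = -4/3 + m/Y (U(Y, m) = 4*(-1/3) + m/Y = -4/3 + m/Y)
f(-72, 57)*U(1, -4) = (2*57**2)*(-4/3 - 4/1) = (2*3249)*(-4/3 - 4*1) = 6498*(-4/3 - 4) = 6498*(-16/3) = -34656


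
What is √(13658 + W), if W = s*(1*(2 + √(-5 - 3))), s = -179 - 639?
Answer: √(12022 - 1636*I*√2) ≈ 110.15 - 10.503*I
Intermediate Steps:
s = -818
W = -1636 - 1636*I*√2 (W = -818*(2 + √(-5 - 3)) = -818*(2 + √(-8)) = -818*(2 + 2*I*√2) = -1636 - 1636*I*√2 ≈ -1636.0 - 2313.7*I)
√(13658 + W) = √(13658 + (-1636 - 1636*I*√2)) = √(12022 - 1636*I*√2)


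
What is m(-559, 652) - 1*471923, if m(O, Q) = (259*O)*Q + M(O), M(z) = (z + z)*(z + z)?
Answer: -93619211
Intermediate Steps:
M(z) = 4*z**2 (M(z) = (2*z)*(2*z) = 4*z**2)
m(O, Q) = 4*O**2 + 259*O*Q (m(O, Q) = (259*O)*Q + 4*O**2 = 259*O*Q + 4*O**2 = 4*O**2 + 259*O*Q)
m(-559, 652) - 1*471923 = -559*(4*(-559) + 259*652) - 1*471923 = -559*(-2236 + 168868) - 471923 = -559*166632 - 471923 = -93147288 - 471923 = -93619211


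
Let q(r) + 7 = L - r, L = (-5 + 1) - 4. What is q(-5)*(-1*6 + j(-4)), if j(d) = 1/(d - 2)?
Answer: 185/3 ≈ 61.667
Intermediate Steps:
L = -8 (L = -4 - 4 = -8)
j(d) = 1/(-2 + d)
q(r) = -15 - r (q(r) = -7 + (-8 - r) = -15 - r)
q(-5)*(-1*6 + j(-4)) = (-15 - 1*(-5))*(-1*6 + 1/(-2 - 4)) = (-15 + 5)*(-6 + 1/(-6)) = -10*(-6 - ⅙) = -10*(-37/6) = 185/3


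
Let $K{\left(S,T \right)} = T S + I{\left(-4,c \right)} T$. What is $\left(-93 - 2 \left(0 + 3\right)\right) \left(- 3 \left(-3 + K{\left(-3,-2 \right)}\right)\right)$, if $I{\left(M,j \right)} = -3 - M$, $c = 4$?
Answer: $297$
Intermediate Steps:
$K{\left(S,T \right)} = T + S T$ ($K{\left(S,T \right)} = T S + \left(-3 - -4\right) T = S T + \left(-3 + 4\right) T = S T + 1 T = S T + T = T + S T$)
$\left(-93 - 2 \left(0 + 3\right)\right) \left(- 3 \left(-3 + K{\left(-3,-2 \right)}\right)\right) = \left(-93 - 2 \left(0 + 3\right)\right) \left(- 3 \left(-3 - 2 \left(1 - 3\right)\right)\right) = \left(-93 - 6\right) \left(- 3 \left(-3 - -4\right)\right) = \left(-93 - 6\right) \left(- 3 \left(-3 + 4\right)\right) = - 99 \left(\left(-3\right) 1\right) = \left(-99\right) \left(-3\right) = 297$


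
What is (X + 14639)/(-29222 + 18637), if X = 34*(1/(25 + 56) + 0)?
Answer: -1185793/857385 ≈ -1.3830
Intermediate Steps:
X = 34/81 (X = 34*(1/81 + 0) = 34*(1/81) = 34/81 ≈ 0.41975)
(X + 14639)/(-29222 + 18637) = (34/81 + 14639)/(-29222 + 18637) = (1185793/81)/(-10585) = (1185793/81)*(-1/10585) = -1185793/857385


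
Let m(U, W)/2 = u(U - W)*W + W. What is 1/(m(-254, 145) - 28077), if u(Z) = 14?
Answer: -1/23727 ≈ -4.2146e-5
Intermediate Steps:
m(U, W) = 30*W (m(U, W) = 2*(14*W + W) = 2*(15*W) = 30*W)
1/(m(-254, 145) - 28077) = 1/(30*145 - 28077) = 1/(4350 - 28077) = 1/(-23727) = -1/23727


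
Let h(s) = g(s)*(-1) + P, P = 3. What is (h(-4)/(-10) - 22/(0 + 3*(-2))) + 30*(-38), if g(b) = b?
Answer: -34111/30 ≈ -1137.0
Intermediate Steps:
h(s) = 3 - s (h(s) = s*(-1) + 3 = -s + 3 = 3 - s)
(h(-4)/(-10) - 22/(0 + 3*(-2))) + 30*(-38) = ((3 - 1*(-4))/(-10) - 22/(0 + 3*(-2))) + 30*(-38) = ((3 + 4)*(-⅒) - 22/(0 - 6)) - 1140 = (7*(-⅒) - 22/(-6)) - 1140 = (-7/10 - 22*(-⅙)) - 1140 = (-7/10 + 11/3) - 1140 = 89/30 - 1140 = -34111/30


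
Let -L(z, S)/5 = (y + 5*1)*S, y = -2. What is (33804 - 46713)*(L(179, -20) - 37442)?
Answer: 479466078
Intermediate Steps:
L(z, S) = -15*S (L(z, S) = -5*(-2 + 5*1)*S = -5*(-2 + 5)*S = -15*S)
(33804 - 46713)*(L(179, -20) - 37442) = (33804 - 46713)*(-15*(-20) - 37442) = -12909*(300 - 37442) = -12909*(-37142) = 479466078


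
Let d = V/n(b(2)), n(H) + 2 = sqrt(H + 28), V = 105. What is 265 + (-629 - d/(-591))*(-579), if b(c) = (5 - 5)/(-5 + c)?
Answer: 287184573/788 - 6755*sqrt(7)/788 ≈ 3.6443e+5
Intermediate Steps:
b(c) = 0 (b(c) = 0/(-5 + c) = 0)
n(H) = -2 + sqrt(28 + H) (n(H) = -2 + sqrt(H + 28) = -2 + sqrt(28 + H))
d = 105/(-2 + 2*sqrt(7)) (d = 105/(-2 + sqrt(28 + 0)) = 105/(-2 + sqrt(28)) = 105/(-2 + 2*sqrt(7)) ≈ 31.900)
265 + (-629 - d/(-591))*(-579) = 265 + (-629 - (35/4 + 35*sqrt(7)/4)/(-591))*(-579) = 265 + (-629 - (35/4 + 35*sqrt(7)/4)*(-1)/591)*(-579) = 265 + (-629 - (-35/2364 - 35*sqrt(7)/2364))*(-579) = 265 + (-629 + (35/2364 + 35*sqrt(7)/2364))*(-579) = 265 + (-1486921/2364 + 35*sqrt(7)/2364)*(-579) = 265 + (286975753/788 - 6755*sqrt(7)/788) = 287184573/788 - 6755*sqrt(7)/788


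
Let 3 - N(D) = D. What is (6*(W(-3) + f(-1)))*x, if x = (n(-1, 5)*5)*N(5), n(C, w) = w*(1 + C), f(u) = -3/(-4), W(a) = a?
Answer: 0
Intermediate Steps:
N(D) = 3 - D
f(u) = ¾ (f(u) = -3*(-¼) = ¾)
x = 0 (x = ((5*(1 - 1))*5)*(3 - 1*5) = ((5*0)*5)*(3 - 5) = (0*5)*(-2) = 0*(-2) = 0)
(6*(W(-3) + f(-1)))*x = (6*(-3 + ¾))*0 = (6*(-9/4))*0 = -27/2*0 = 0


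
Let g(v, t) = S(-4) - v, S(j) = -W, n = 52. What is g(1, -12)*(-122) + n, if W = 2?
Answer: 418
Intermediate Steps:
S(j) = -2 (S(j) = -1*2 = -2)
g(v, t) = -2 - v
g(1, -12)*(-122) + n = (-2 - 1*1)*(-122) + 52 = (-2 - 1)*(-122) + 52 = -3*(-122) + 52 = 366 + 52 = 418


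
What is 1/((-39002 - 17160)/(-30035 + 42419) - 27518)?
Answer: -6192/170419537 ≈ -3.6334e-5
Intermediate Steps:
1/((-39002 - 17160)/(-30035 + 42419) - 27518) = 1/(-56162/12384 - 27518) = 1/(-56162*1/12384 - 27518) = 1/(-28081/6192 - 27518) = 1/(-170419537/6192) = -6192/170419537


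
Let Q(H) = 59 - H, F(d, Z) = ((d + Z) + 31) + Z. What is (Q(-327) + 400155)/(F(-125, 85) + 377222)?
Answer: 400541/377298 ≈ 1.0616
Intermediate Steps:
F(d, Z) = 31 + d + 2*Z (F(d, Z) = ((Z + d) + 31) + Z = (31 + Z + d) + Z = 31 + d + 2*Z)
(Q(-327) + 400155)/(F(-125, 85) + 377222) = ((59 - 1*(-327)) + 400155)/((31 - 125 + 2*85) + 377222) = ((59 + 327) + 400155)/((31 - 125 + 170) + 377222) = (386 + 400155)/(76 + 377222) = 400541/377298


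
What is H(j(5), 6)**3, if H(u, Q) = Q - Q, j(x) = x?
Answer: 0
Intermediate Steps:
H(u, Q) = 0
H(j(5), 6)**3 = 0**3 = 0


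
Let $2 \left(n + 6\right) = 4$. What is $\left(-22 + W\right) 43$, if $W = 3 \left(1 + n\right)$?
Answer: $-1333$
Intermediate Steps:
$n = -4$ ($n = -6 + \frac{1}{2} \cdot 4 = -6 + 2 = -4$)
$W = -9$ ($W = 3 \left(1 - 4\right) = 3 \left(-3\right) = -9$)
$\left(-22 + W\right) 43 = \left(-22 - 9\right) 43 = \left(-31\right) 43 = -1333$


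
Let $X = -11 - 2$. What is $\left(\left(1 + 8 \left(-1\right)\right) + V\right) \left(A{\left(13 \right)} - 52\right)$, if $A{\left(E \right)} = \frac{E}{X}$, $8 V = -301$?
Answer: $\frac{18921}{8} \approx 2365.1$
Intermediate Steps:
$X = -13$
$V = - \frac{301}{8}$ ($V = \frac{1}{8} \left(-301\right) = - \frac{301}{8} \approx -37.625$)
$A{\left(E \right)} = - \frac{E}{13}$ ($A{\left(E \right)} = \frac{E}{-13} = E \left(- \frac{1}{13}\right) = - \frac{E}{13}$)
$\left(\left(1 + 8 \left(-1\right)\right) + V\right) \left(A{\left(13 \right)} - 52\right) = \left(\left(1 + 8 \left(-1\right)\right) - \frac{301}{8}\right) \left(\left(- \frac{1}{13}\right) 13 - 52\right) = \left(\left(1 - 8\right) - \frac{301}{8}\right) \left(-1 - 52\right) = \left(-7 - \frac{301}{8}\right) \left(-53\right) = \left(- \frac{357}{8}\right) \left(-53\right) = \frac{18921}{8}$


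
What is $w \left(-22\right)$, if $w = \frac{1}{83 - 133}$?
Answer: $\frac{11}{25} \approx 0.44$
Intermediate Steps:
$w = - \frac{1}{50}$ ($w = \frac{1}{-50} = - \frac{1}{50} \approx -0.02$)
$w \left(-22\right) = \left(- \frac{1}{50}\right) \left(-22\right) = \frac{11}{25}$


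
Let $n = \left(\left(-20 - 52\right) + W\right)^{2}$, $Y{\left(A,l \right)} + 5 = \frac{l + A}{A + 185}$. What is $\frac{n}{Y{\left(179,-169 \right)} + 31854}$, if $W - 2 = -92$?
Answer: $\frac{4776408}{5796523} \approx 0.82401$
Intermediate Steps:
$W = -90$ ($W = 2 - 92 = -90$)
$Y{\left(A,l \right)} = -5 + \frac{A + l}{185 + A}$ ($Y{\left(A,l \right)} = -5 + \frac{l + A}{A + 185} = -5 + \frac{A + l}{185 + A}$)
$n = 26244$ ($n = \left(\left(-20 - 52\right) - 90\right)^{2} = \left(-72 - 90\right)^{2} = \left(-162\right)^{2} = 26244$)
$\frac{n}{Y{\left(179,-169 \right)} + 31854} = \frac{26244}{\frac{-925 - 169 - 716}{185 + 179} + 31854} = \frac{26244}{\frac{-925 - 169 - 716}{364} + 31854} = \frac{26244}{\frac{1}{364} \left(-1810\right) + 31854} = \frac{26244}{- \frac{905}{182} + 31854} = \frac{26244}{\frac{5796523}{182}} = 26244 \cdot \frac{182}{5796523} = \frac{4776408}{5796523}$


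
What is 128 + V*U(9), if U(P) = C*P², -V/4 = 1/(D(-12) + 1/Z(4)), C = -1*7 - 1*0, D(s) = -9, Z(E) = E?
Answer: -656/5 ≈ -131.20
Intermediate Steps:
C = -7 (C = -7 + 0 = -7)
V = 16/35 (V = -4/(-9 + 1/4) = -4/(-9 + ¼) = -4/(-35/4) = -4*(-4/35) = 16/35 ≈ 0.45714)
U(P) = -7*P²
128 + V*U(9) = 128 + 16*(-7*9²)/35 = 128 + 16*(-7*81)/35 = 128 + (16/35)*(-567) = 128 - 1296/5 = -656/5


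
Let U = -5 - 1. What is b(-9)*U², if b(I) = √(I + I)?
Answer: 108*I*√2 ≈ 152.74*I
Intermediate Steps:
U = -6
b(I) = √2*√I (b(I) = √(2*I) = √2*√I)
b(-9)*U² = (√2*√(-9))*(-6)² = (√2*(3*I))*36 = (3*I*√2)*36 = 108*I*√2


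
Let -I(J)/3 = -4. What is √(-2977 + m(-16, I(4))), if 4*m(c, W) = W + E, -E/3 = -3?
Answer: I*√11887/2 ≈ 54.514*I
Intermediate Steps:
E = 9 (E = -3*(-3) = 9)
I(J) = 12 (I(J) = -3*(-4) = 12)
m(c, W) = 9/4 + W/4 (m(c, W) = (W + 9)/4 = (9 + W)/4 = 9/4 + W/4)
√(-2977 + m(-16, I(4))) = √(-2977 + (9/4 + (¼)*12)) = √(-2977 + (9/4 + 3)) = √(-2977 + 21/4) = √(-11887/4) = I*√11887/2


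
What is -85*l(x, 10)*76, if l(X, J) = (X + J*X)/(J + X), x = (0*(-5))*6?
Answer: 0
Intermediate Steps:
x = 0 (x = 0*6 = 0)
l(X, J) = (X + J*X)/(J + X)
-85*l(x, 10)*76 = -0*(1 + 10)/(10 + 0)*76 = -0*11/10*76 = -85*0*76 = 0*76 = 0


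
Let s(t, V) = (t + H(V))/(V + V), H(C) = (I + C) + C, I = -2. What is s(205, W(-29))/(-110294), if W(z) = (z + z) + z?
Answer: 1/661764 ≈ 1.5111e-6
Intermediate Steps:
W(z) = 3*z (W(z) = 2*z + z = 3*z)
H(C) = -2 + 2*C (H(C) = (-2 + C) + C = -2 + 2*C)
s(t, V) = (-2 + t + 2*V)/(2*V) (s(t, V) = (t + (-2 + 2*V))/(V + V) = (-2 + t + 2*V)/((2*V)) = (-2 + t + 2*V)*(1/(2*V)) = (-2 + t + 2*V)/(2*V))
s(205, W(-29))/(-110294) = ((-1 + 3*(-29) + (1/2)*205)/((3*(-29))))/(-110294) = ((-1 - 87 + 205/2)/(-87))*(-1/110294) = -1/87*29/2*(-1/110294) = -1/6*(-1/110294) = 1/661764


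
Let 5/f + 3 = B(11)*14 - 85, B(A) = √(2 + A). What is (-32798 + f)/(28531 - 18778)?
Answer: -42604712/12669147 - 35*√13/25338294 ≈ -3.3629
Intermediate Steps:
f = 5/(-88 + 14*√13) (f = 5/(-3 + (√(2 + 11)*14 - 85)) = 5/(-3 + (√13*14 - 85)) = 5/(-3 + (14*√13 - 85)) = 5/(-3 + (-85 + 14*√13)) = 5/(-88 + 14*√13) ≈ -0.13325)
(-32798 + f)/(28531 - 18778) = (-32798 + (-110/1299 - 35*√13/2598))/(28531 - 18778) = (-42604712/1299 - 35*√13/2598)/9753 = (-42604712/1299 - 35*√13/2598)*(1/9753) = -42604712/12669147 - 35*√13/25338294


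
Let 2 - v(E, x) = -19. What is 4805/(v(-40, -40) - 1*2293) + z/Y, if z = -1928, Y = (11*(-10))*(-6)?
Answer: -1887929/374880 ≈ -5.0361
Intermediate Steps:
Y = 660 (Y = -110*(-6) = 660)
v(E, x) = 21 (v(E, x) = 2 - 1*(-19) = 2 + 19 = 21)
4805/(v(-40, -40) - 1*2293) + z/Y = 4805/(21 - 1*2293) - 1928/660 = 4805/(21 - 2293) - 1928*1/660 = 4805/(-2272) - 482/165 = 4805*(-1/2272) - 482/165 = -4805/2272 - 482/165 = -1887929/374880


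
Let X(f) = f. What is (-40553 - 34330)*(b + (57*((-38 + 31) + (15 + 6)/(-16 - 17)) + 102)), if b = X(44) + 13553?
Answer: -10925504583/11 ≈ -9.9323e+8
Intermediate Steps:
b = 13597 (b = 44 + 13553 = 13597)
(-40553 - 34330)*(b + (57*((-38 + 31) + (15 + 6)/(-16 - 17)) + 102)) = (-40553 - 34330)*(13597 + (57*((-38 + 31) + (15 + 6)/(-16 - 17)) + 102)) = -74883*(13597 + (57*(-7 + 21/(-33)) + 102)) = -74883*(13597 + (57*(-7 + 21*(-1/33)) + 102)) = -74883*(13597 + (57*(-7 - 7/11) + 102)) = -74883*(13597 + (57*(-84/11) + 102)) = -74883*(13597 + (-4788/11 + 102)) = -74883*(13597 - 3666/11) = -74883*145901/11 = -10925504583/11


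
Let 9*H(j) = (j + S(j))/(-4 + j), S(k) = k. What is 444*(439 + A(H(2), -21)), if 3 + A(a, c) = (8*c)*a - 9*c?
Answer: 294076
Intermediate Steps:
H(j) = 2*j/(9*(-4 + j)) (H(j) = ((j + j)/(-4 + j))/9 = ((2*j)/(-4 + j))/9 = (2*j/(-4 + j))/9 = 2*j/(9*(-4 + j)))
A(a, c) = -3 - 9*c + 8*a*c (A(a, c) = -3 + ((8*c)*a - 9*c) = -3 + (8*a*c - 9*c) = -3 + (-9*c + 8*a*c) = -3 - 9*c + 8*a*c)
444*(439 + A(H(2), -21)) = 444*(439 + (-3 - 9*(-21) + 8*((2/9)*2/(-4 + 2))*(-21))) = 444*(439 + (-3 + 189 + 8*((2/9)*2/(-2))*(-21))) = 444*(439 + (-3 + 189 + 8*((2/9)*2*(-1/2))*(-21))) = 444*(439 + (-3 + 189 + 8*(-2/9)*(-21))) = 444*(439 + (-3 + 189 + 112/3)) = 444*(439 + 670/3) = 444*(1987/3) = 294076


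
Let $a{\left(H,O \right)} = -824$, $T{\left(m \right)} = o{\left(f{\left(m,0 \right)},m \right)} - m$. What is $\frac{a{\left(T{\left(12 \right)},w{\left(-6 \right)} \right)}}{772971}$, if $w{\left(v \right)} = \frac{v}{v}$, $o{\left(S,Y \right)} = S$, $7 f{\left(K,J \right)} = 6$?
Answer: $- \frac{824}{772971} \approx -0.001066$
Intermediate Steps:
$f{\left(K,J \right)} = \frac{6}{7}$ ($f{\left(K,J \right)} = \frac{1}{7} \cdot 6 = \frac{6}{7}$)
$w{\left(v \right)} = 1$
$T{\left(m \right)} = \frac{6}{7} - m$
$\frac{a{\left(T{\left(12 \right)},w{\left(-6 \right)} \right)}}{772971} = - \frac{824}{772971}$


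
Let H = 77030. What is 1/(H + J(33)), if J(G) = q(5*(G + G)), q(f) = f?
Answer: 1/77360 ≈ 1.2927e-5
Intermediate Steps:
J(G) = 10*G (J(G) = 5*(G + G) = 5*(2*G) = 10*G)
1/(H + J(33)) = 1/(77030 + 10*33) = 1/(77030 + 330) = 1/77360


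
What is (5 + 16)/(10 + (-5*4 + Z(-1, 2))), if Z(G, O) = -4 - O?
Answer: -21/16 ≈ -1.3125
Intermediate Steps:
(5 + 16)/(10 + (-5*4 + Z(-1, 2))) = (5 + 16)/(10 + (-5*4 + (-4 - 1*2))) = 21/(10 + (-20 + (-4 - 2))) = 21/(10 + (-20 - 6)) = 21/(10 - 26) = 21/(-16) = -1/16*21 = -21/16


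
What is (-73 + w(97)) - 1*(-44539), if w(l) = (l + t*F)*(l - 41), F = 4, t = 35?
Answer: 57738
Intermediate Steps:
w(l) = (-41 + l)*(140 + l) (w(l) = (l + 35*4)*(l - 41) = (l + 140)*(-41 + l) = (140 + l)*(-41 + l) = (-41 + l)*(140 + l))
(-73 + w(97)) - 1*(-44539) = (-73 + (-5740 + 97² + 99*97)) - 1*(-44539) = (-73 + (-5740 + 9409 + 9603)) + 44539 = (-73 + 13272) + 44539 = 13199 + 44539 = 57738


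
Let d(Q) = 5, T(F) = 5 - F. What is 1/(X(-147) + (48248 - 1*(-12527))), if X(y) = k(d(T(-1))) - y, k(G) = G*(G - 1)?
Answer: 1/60942 ≈ 1.6409e-5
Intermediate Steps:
k(G) = G*(-1 + G)
X(y) = 20 - y (X(y) = 5*(-1 + 5) - y = 5*4 - y = 20 - y)
1/(X(-147) + (48248 - 1*(-12527))) = 1/((20 - 1*(-147)) + (48248 - 1*(-12527))) = 1/((20 + 147) + (48248 + 12527)) = 1/(167 + 60775) = 1/60942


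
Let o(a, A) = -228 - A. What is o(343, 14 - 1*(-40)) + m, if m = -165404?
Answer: -165686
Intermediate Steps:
o(343, 14 - 1*(-40)) + m = (-228 - (14 - 1*(-40))) - 165404 = (-228 - (14 + 40)) - 165404 = (-228 - 1*54) - 165404 = (-228 - 54) - 165404 = -282 - 165404 = -165686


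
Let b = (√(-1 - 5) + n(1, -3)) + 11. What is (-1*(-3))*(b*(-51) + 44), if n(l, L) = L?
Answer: -1092 - 153*I*√6 ≈ -1092.0 - 374.77*I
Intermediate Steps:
b = 8 + I*√6 (b = (√(-1 - 5) - 3) + 11 = (√(-6) - 3) + 11 = (I*√6 - 3) + 11 = (-3 + I*√6) + 11 = 8 + I*√6 ≈ 8.0 + 2.4495*I)
(-1*(-3))*(b*(-51) + 44) = (-1*(-3))*((8 + I*√6)*(-51) + 44) = 3*((-408 - 51*I*√6) + 44) = 3*(-364 - 51*I*√6) = -1092 - 153*I*√6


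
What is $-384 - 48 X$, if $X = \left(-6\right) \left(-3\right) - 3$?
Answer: $-1104$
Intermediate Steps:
$X = 15$ ($X = 18 - 3 = 15$)
$-384 - 48 X = -384 - 720 = -1104$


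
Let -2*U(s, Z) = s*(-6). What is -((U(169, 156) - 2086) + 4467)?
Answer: -2888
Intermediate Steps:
U(s, Z) = 3*s (U(s, Z) = -s*(-6)/2 = -(-3)*s = 3*s)
-((U(169, 156) - 2086) + 4467) = -((3*169 - 2086) + 4467) = -((507 - 2086) + 4467) = -(-1579 + 4467) = -1*2888 = -2888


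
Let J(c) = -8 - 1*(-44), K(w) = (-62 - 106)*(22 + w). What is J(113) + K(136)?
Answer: -26508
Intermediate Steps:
K(w) = -3696 - 168*w (K(w) = -168*(22 + w) = -3696 - 168*w)
J(c) = 36 (J(c) = -8 + 44 = 36)
J(113) + K(136) = 36 + (-3696 - 168*136) = 36 + (-3696 - 22848) = 36 - 26544 = -26508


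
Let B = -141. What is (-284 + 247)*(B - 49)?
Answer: 7030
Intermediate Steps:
(-284 + 247)*(B - 49) = (-284 + 247)*(-141 - 49) = -37*(-190) = 7030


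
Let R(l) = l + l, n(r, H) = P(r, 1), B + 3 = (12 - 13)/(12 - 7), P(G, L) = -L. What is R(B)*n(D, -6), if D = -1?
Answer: 32/5 ≈ 6.4000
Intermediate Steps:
B = -16/5 (B = -3 + (12 - 13)/(12 - 7) = -3 - 1/5 = -3 - 1*⅕ = -3 - ⅕ = -16/5 ≈ -3.2000)
n(r, H) = -1 (n(r, H) = -1*1 = -1)
R(l) = 2*l
R(B)*n(D, -6) = (2*(-16/5))*(-1) = -32/5*(-1) = 32/5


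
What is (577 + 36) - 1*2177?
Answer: -1564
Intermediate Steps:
(577 + 36) - 1*2177 = 613 - 2177 = -1564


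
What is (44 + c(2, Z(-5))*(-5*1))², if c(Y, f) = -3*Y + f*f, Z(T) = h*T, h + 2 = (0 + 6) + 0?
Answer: 3709476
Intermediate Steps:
h = 4 (h = -2 + ((0 + 6) + 0) = -2 + (6 + 0) = -2 + 6 = 4)
Z(T) = 4*T
c(Y, f) = f² - 3*Y (c(Y, f) = -3*Y + f² = f² - 3*Y)
(44 + c(2, Z(-5))*(-5*1))² = (44 + ((4*(-5))² - 3*2)*(-5*1))² = (44 + ((-20)² - 6)*(-5))² = (44 + (400 - 6)*(-5))² = (44 + 394*(-5))² = (44 - 1970)² = (-1926)² = 3709476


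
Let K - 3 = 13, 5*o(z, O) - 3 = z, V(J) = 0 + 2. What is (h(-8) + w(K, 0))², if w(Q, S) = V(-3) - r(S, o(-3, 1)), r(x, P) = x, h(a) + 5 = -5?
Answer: 64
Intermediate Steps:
V(J) = 2
h(a) = -10 (h(a) = -5 - 5 = -10)
o(z, O) = ⅗ + z/5
K = 16 (K = 3 + 13 = 16)
w(Q, S) = 2 - S
(h(-8) + w(K, 0))² = (-10 + (2 - 1*0))² = (-10 + (2 + 0))² = (-10 + 2)² = (-8)² = 64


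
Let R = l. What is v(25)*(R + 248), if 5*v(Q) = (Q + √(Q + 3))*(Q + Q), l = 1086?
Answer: 333500 + 26680*√7 ≈ 4.0409e+5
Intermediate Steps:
R = 1086
v(Q) = 2*Q*(Q + √(3 + Q))/5 (v(Q) = ((Q + √(Q + 3))*(Q + Q))/5 = ((Q + √(3 + Q))*(2*Q))/5 = (2*Q*(Q + √(3 + Q)))/5 = 2*Q*(Q + √(3 + Q))/5)
v(25)*(R + 248) = ((⅖)*25*(25 + √(3 + 25)))*(1086 + 248) = ((⅖)*25*(25 + √28))*1334 = ((⅖)*25*(25 + 2*√7))*1334 = (250 + 20*√7)*1334 = 333500 + 26680*√7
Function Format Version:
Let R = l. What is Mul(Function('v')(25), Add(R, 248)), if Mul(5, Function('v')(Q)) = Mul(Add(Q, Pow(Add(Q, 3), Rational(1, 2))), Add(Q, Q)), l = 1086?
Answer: Add(333500, Mul(26680, Pow(7, Rational(1, 2)))) ≈ 4.0409e+5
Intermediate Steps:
R = 1086
Function('v')(Q) = Mul(Rational(2, 5), Q, Add(Q, Pow(Add(3, Q), Rational(1, 2)))) (Function('v')(Q) = Mul(Rational(1, 5), Mul(Add(Q, Pow(Add(Q, 3), Rational(1, 2))), Add(Q, Q))) = Mul(Rational(1, 5), Mul(Add(Q, Pow(Add(3, Q), Rational(1, 2))), Mul(2, Q))) = Mul(Rational(1, 5), Mul(2, Q, Add(Q, Pow(Add(3, Q), Rational(1, 2))))) = Mul(Rational(2, 5), Q, Add(Q, Pow(Add(3, Q), Rational(1, 2)))))
Mul(Function('v')(25), Add(R, 248)) = Mul(Mul(Rational(2, 5), 25, Add(25, Pow(Add(3, 25), Rational(1, 2)))), Add(1086, 248)) = Mul(Mul(Rational(2, 5), 25, Add(25, Pow(28, Rational(1, 2)))), 1334) = Mul(Mul(Rational(2, 5), 25, Add(25, Mul(2, Pow(7, Rational(1, 2))))), 1334) = Mul(Add(250, Mul(20, Pow(7, Rational(1, 2)))), 1334) = Add(333500, Mul(26680, Pow(7, Rational(1, 2))))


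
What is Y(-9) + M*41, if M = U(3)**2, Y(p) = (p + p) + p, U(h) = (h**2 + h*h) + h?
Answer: 18054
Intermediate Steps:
U(h) = h + 2*h**2 (U(h) = (h**2 + h**2) + h = 2*h**2 + h = h + 2*h**2)
Y(p) = 3*p (Y(p) = 2*p + p = 3*p)
M = 441 (M = (3*(1 + 2*3))**2 = (3*(1 + 6))**2 = (3*7)**2 = 21**2 = 441)
Y(-9) + M*41 = 3*(-9) + 441*41 = -27 + 18081 = 18054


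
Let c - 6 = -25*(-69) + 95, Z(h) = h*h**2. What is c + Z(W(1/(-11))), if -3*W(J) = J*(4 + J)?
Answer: 87341579929/47832147 ≈ 1826.0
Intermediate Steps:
W(J) = -J*(4 + J)/3
Z(h) = h**3
c = 1826 (c = 6 + (-25*(-69) + 95) = 6 + (1725 + 95) = 6 + 1820 = 1826)
c + Z(W(1/(-11))) = 1826 + (-1/3*(4 + 1/(-11))/(-11))**3 = 1826 + (-1/3*(-1/11)*(4 - 1/11))**3 = 1826 + (-1/3*(-1/11)*43/11)**3 = 1826 + (43/363)**3 = 1826 + 79507/47832147 = 87341579929/47832147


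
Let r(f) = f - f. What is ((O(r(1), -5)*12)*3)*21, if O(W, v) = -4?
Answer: -3024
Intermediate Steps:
r(f) = 0
((O(r(1), -5)*12)*3)*21 = (-4*12*3)*21 = -48*3*21 = -144*21 = -3024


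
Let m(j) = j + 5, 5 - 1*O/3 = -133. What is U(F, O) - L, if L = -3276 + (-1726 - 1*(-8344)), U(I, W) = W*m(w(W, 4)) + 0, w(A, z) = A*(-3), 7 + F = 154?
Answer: -515460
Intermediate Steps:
O = 414 (O = 15 - 3*(-133) = 15 + 399 = 414)
F = 147 (F = -7 + 154 = 147)
w(A, z) = -3*A
m(j) = 5 + j
U(I, W) = W*(5 - 3*W) (U(I, W) = W*(5 - 3*W) + 0 = W*(5 - 3*W))
L = 3342 (L = -3276 + (-1726 + 8344) = -3276 + 6618 = 3342)
U(F, O) - L = 414*(5 - 3*414) - 1*3342 = 414*(5 - 1242) - 3342 = 414*(-1237) - 3342 = -512118 - 3342 = -515460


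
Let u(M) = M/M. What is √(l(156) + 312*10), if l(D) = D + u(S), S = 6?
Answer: √3277 ≈ 57.245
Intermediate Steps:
u(M) = 1
l(D) = 1 + D (l(D) = D + 1 = 1 + D)
√(l(156) + 312*10) = √((1 + 156) + 312*10) = √(157 + 3120) = √3277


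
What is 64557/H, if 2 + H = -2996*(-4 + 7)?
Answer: -64557/8990 ≈ -7.1810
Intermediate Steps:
H = -8990 (H = -2 - 2996*(-4 + 7) = -2 - 2996*3 = -2 - 8988 = -8990)
64557/H = 64557/(-8990) = 64557*(-1/8990) = -64557/8990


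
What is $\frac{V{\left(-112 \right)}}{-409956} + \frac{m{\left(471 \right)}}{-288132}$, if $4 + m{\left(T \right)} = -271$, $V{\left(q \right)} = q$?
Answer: $\frac{4028019}{3281151172} \approx 0.0012276$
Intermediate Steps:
$m{\left(T \right)} = -275$ ($m{\left(T \right)} = -4 - 271 = -275$)
$\frac{V{\left(-112 \right)}}{-409956} + \frac{m{\left(471 \right)}}{-288132} = - \frac{112}{-409956} - \frac{275}{-288132} = \left(-112\right) \left(- \frac{1}{409956}\right) - - \frac{275}{288132} = \frac{28}{102489} + \frac{275}{288132} = \frac{4028019}{3281151172}$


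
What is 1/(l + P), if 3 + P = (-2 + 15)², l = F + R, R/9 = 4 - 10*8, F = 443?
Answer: -1/75 ≈ -0.013333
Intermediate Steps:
R = -684 (R = 9*(4 - 10*8) = 9*(4 - 80) = 9*(-76) = -684)
l = -241 (l = 443 - 684 = -241)
P = 166 (P = -3 + (-2 + 15)² = -3 + 13² = -3 + 169 = 166)
1/(l + P) = 1/(-241 + 166) = 1/(-75) = -1/75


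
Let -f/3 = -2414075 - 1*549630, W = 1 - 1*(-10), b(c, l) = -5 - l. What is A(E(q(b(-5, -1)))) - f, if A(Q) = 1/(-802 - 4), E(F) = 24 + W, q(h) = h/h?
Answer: -7166238691/806 ≈ -8.8911e+6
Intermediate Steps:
W = 11 (W = 1 + 10 = 11)
q(h) = 1
E(F) = 35 (E(F) = 24 + 11 = 35)
A(Q) = -1/806 (A(Q) = 1/(-806) = -1/806)
f = 8891115 (f = -3*(-2414075 - 1*549630) = -3*(-2414075 - 549630) = -3*(-2963705) = 8891115)
A(E(q(b(-5, -1)))) - f = -1/806 - 1*8891115 = -1/806 - 8891115 = -7166238691/806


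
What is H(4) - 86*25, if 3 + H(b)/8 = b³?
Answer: -1662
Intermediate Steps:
H(b) = -24 + 8*b³
H(4) - 86*25 = (-24 + 8*4³) - 86*25 = (-24 + 8*64) - 2150 = (-24 + 512) - 2150 = 488 - 2150 = -1662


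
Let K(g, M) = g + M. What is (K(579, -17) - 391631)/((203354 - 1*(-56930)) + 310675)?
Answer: -391069/570959 ≈ -0.68493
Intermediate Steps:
K(g, M) = M + g
(K(579, -17) - 391631)/((203354 - 1*(-56930)) + 310675) = ((-17 + 579) - 391631)/((203354 - 1*(-56930)) + 310675) = (562 - 391631)/((203354 + 56930) + 310675) = -391069/(260284 + 310675) = -391069/570959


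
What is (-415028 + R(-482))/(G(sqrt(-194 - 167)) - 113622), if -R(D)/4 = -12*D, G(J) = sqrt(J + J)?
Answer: 438164/(113622 - sqrt(38)*sqrt(I)) ≈ 3.8565 + 0.00014795*I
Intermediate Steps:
G(J) = sqrt(2)*sqrt(J) (G(J) = sqrt(2*J) = sqrt(2)*sqrt(J))
R(D) = 48*D (R(D) = -(-48)*D = 48*D)
(-415028 + R(-482))/(G(sqrt(-194 - 167)) - 113622) = (-415028 + 48*(-482))/(sqrt(2)*sqrt(sqrt(-194 - 167)) - 113622) = (-415028 - 23136)/(sqrt(2)*sqrt(sqrt(-361)) - 113622) = -438164/(sqrt(2)*sqrt(19*I) - 113622) = -438164/(sqrt(2)*(sqrt(19)*sqrt(I)) - 113622) = -438164/(sqrt(38)*sqrt(I) - 113622) = -438164/(-113622 + sqrt(38)*sqrt(I))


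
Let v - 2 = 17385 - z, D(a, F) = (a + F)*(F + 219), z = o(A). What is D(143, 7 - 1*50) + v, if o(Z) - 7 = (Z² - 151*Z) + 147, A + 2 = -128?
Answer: -1697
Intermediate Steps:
A = -130 (A = -2 - 128 = -130)
o(Z) = 154 + Z² - 151*Z (o(Z) = 7 + ((Z² - 151*Z) + 147) = 7 + (147 + Z² - 151*Z) = 154 + Z² - 151*Z)
z = 36684 (z = 154 + (-130)² - 151*(-130) = 154 + 16900 + 19630 = 36684)
D(a, F) = (219 + F)*(F + a) (D(a, F) = (F + a)*(219 + F) = (219 + F)*(F + a))
v = -19297 (v = 2 + (17385 - 1*36684) = 2 + (17385 - 36684) = 2 - 19299 = -19297)
D(143, 7 - 1*50) + v = ((7 - 1*50)² + 219*(7 - 1*50) + 219*143 + (7 - 1*50)*143) - 19297 = ((7 - 50)² + 219*(7 - 50) + 31317 + (7 - 50)*143) - 19297 = ((-43)² + 219*(-43) + 31317 - 43*143) - 19297 = (1849 - 9417 + 31317 - 6149) - 19297 = 17600 - 19297 = -1697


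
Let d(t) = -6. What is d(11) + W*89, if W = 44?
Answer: 3910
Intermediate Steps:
d(11) + W*89 = -6 + 44*89 = -6 + 3916 = 3910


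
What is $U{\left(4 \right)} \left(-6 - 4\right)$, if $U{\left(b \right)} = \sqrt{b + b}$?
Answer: $- 20 \sqrt{2} \approx -28.284$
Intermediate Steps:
$U{\left(b \right)} = \sqrt{2} \sqrt{b}$ ($U{\left(b \right)} = \sqrt{2 b} = \sqrt{2} \sqrt{b}$)
$U{\left(4 \right)} \left(-6 - 4\right) = \sqrt{2} \sqrt{4} \left(-6 - 4\right) = \sqrt{2} \cdot 2 \left(-10\right) = 2 \sqrt{2} \left(-10\right) = - 20 \sqrt{2}$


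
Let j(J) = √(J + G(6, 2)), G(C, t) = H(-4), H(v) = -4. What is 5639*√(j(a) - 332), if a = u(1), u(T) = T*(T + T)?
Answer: 5639*√(-332 + I*√2) ≈ 218.84 + 1.0275e+5*I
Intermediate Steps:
G(C, t) = -4
u(T) = 2*T² (u(T) = T*(2*T) = 2*T²)
a = 2 (a = 2*1² = 2*1 = 2)
j(J) = √(-4 + J) (j(J) = √(J - 4) = √(-4 + J))
5639*√(j(a) - 332) = 5639*√(√(-4 + 2) - 332) = 5639*√(√(-2) - 332) = 5639*√(I*√2 - 332) = 5639*√(-332 + I*√2)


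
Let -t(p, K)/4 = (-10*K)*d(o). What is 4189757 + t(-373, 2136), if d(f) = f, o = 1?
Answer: 4275197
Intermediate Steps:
t(p, K) = 40*K (t(p, K) = -4*(-10*K) = -(-40)*K = 40*K)
4189757 + t(-373, 2136) = 4189757 + 40*2136 = 4189757 + 85440 = 4275197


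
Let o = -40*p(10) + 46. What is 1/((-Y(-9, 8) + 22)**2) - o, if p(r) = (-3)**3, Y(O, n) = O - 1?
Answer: -1153023/1024 ≈ -1126.0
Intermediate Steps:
Y(O, n) = -1 + O
p(r) = -27
o = 1126 (o = -40*(-27) + 46 = 1080 + 46 = 1126)
1/((-Y(-9, 8) + 22)**2) - o = 1/((-(-1 - 9) + 22)**2) - 1*1126 = 1/((-1*(-10) + 22)**2) - 1126 = 1/((10 + 22)**2) - 1126 = 1/(32**2) - 1126 = 1/1024 - 1126 = -1153023/1024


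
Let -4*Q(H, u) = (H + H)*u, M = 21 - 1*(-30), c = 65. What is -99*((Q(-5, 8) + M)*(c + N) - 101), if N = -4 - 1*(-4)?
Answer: -446886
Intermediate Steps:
M = 51 (M = 21 + 30 = 51)
N = 0 (N = -4 + 4 = 0)
Q(H, u) = -H*u/2 (Q(H, u) = -(H + H)*u/4 = -2*H*u/4 = -H*u/2)
-99*((Q(-5, 8) + M)*(c + N) - 101) = -99*((-½*(-5)*8 + 51)*(65 + 0) - 101) = -99*((20 + 51)*65 - 101) = -99*(71*65 - 101) = -99*(4615 - 101) = -99*4514 = -446886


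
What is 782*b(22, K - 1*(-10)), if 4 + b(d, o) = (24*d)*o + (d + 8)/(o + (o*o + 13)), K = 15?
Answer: 134150996/13 ≈ 1.0319e+7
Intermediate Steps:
b(d, o) = -4 + (8 + d)/(13 + o + o²) + 24*d*o (b(d, o) = -4 + ((24*d)*o + (d + 8)/(o + (o*o + 13))) = -4 + (24*d*o + (8 + d)/(o + (o² + 13))) = -4 + (24*d*o + (8 + d)/(o + (13 + o²))) = -4 + (24*d*o + (8 + d)/(13 + o + o²)) = -4 + ((8 + d)/(13 + o + o²) + 24*d*o) = -4 + (8 + d)/(13 + o + o²) + 24*d*o)
782*b(22, K - 1*(-10)) = 782*((-44 + 22 - 4*(15 - 1*(-10)) - 4*(15 - 1*(-10))² + 24*22*(15 - 1*(-10))² + 24*22*(15 - 1*(-10))³ + 312*22*(15 - 1*(-10)))/(13 + (15 - 1*(-10)) + (15 - 1*(-10))²)) = 782*((-44 + 22 - 4*(15 + 10) - 4*(15 + 10)² + 24*22*(15 + 10)² + 24*22*(15 + 10)³ + 312*22*(15 + 10))/(13 + (15 + 10) + (15 + 10)²)) = 782*((-44 + 22 - 4*25 - 4*25² + 24*22*25² + 24*22*25³ + 312*22*25)/(13 + 25 + 25²)) = 782*((-44 + 22 - 100 - 4*625 + 24*22*625 + 24*22*15625 + 171600)/(13 + 25 + 625)) = 782*((-44 + 22 - 100 - 2500 + 330000 + 8250000 + 171600)/663) = 782*((1/663)*8748978) = 782*(2916326/221) = 134150996/13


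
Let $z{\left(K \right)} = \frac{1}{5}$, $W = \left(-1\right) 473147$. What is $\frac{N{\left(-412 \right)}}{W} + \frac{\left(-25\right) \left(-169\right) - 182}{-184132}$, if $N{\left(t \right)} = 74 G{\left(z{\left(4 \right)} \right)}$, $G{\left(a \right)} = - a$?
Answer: $- \frac{734695449}{33508270540} \approx -0.021926$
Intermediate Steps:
$W = -473147$
$z{\left(K \right)} = \frac{1}{5}$
$N{\left(t \right)} = - \frac{74}{5}$ ($N{\left(t \right)} = 74 \left(\left(-1\right) \frac{1}{5}\right) = 74 \left(- \frac{1}{5}\right) = - \frac{74}{5}$)
$\frac{N{\left(-412 \right)}}{W} + \frac{\left(-25\right) \left(-169\right) - 182}{-184132} = - \frac{74}{5 \left(-473147\right)} + \frac{\left(-25\right) \left(-169\right) - 182}{-184132} = \left(- \frac{74}{5}\right) \left(- \frac{1}{473147}\right) + \left(4225 - 182\right) \left(- \frac{1}{184132}\right) = \frac{74}{2365735} + 4043 \left(- \frac{1}{184132}\right) = \frac{74}{2365735} - \frac{311}{14164} = - \frac{734695449}{33508270540}$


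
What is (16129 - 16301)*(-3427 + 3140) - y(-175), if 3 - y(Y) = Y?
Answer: 49186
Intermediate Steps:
y(Y) = 3 - Y
(16129 - 16301)*(-3427 + 3140) - y(-175) = (16129 - 16301)*(-3427 + 3140) - (3 - 1*(-175)) = -172*(-287) - (3 + 175) = 49364 - 1*178 = 49364 - 178 = 49186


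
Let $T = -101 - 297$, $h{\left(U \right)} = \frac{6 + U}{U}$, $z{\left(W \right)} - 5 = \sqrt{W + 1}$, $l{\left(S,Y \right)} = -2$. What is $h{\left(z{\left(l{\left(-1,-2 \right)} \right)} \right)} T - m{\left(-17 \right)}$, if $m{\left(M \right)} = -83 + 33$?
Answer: $- \frac{10494}{13} + \frac{1194 i}{13} \approx -807.23 + 91.846 i$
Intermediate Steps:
$z{\left(W \right)} = 5 + \sqrt{1 + W}$ ($z{\left(W \right)} = 5 + \sqrt{W + 1} = 5 + \sqrt{1 + W}$)
$h{\left(U \right)} = \frac{6 + U}{U}$
$m{\left(M \right)} = -50$
$T = -398$ ($T = -101 - 297 = -398$)
$h{\left(z{\left(l{\left(-1,-2 \right)} \right)} \right)} T - m{\left(-17 \right)} = \frac{6 + \left(5 + \sqrt{1 - 2}\right)}{5 + \sqrt{1 - 2}} \left(-398\right) - -50 = \frac{6 + \left(5 + \sqrt{-1}\right)}{5 + \sqrt{-1}} \left(-398\right) + 50 = \frac{6 + \left(5 + i\right)}{5 + i} \left(-398\right) + 50 = \frac{5 - i}{26} \left(11 + i\right) \left(-398\right) + 50 = \frac{\left(5 - i\right) \left(11 + i\right)}{26} \left(-398\right) + 50 = - \frac{199 \left(5 - i\right) \left(11 + i\right)}{13} + 50 = 50 - \frac{199 \left(5 - i\right) \left(11 + i\right)}{13}$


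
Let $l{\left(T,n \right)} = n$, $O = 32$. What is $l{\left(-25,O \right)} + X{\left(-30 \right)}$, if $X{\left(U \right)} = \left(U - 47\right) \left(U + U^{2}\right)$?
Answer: $-66958$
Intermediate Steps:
$X{\left(U \right)} = \left(-47 + U\right) \left(U + U^{2}\right)$
$l{\left(-25,O \right)} + X{\left(-30 \right)} = 32 - 30 \left(-47 + \left(-30\right)^{2} - -1380\right) = 32 - 30 \left(-47 + 900 + 1380\right) = 32 - 66990 = -66958$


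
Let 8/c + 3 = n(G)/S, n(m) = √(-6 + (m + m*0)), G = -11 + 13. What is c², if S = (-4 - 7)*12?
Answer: 278784/(198 + I)² ≈ 7.1106 - 0.071826*I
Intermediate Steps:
G = 2
n(m) = √(-6 + m) (n(m) = √(-6 + (m + 0)) = √(-6 + m))
S = -132 (S = -11*12 = -132)
c = 34848*(-3 + I/66)/39205 (c = 8/(-3 + √(-6 + 2)/(-132)) = 8/(-3 + √(-4)*(-1/132)) = 8/(-3 + (2*I)*(-1/132)) = 8/(-3 - I/66) = 8*(4356*(-3 + I/66)/39205) = 34848*(-3 + I/66)/39205 ≈ -2.6666 + 0.013468*I)
c² = (-104544/39205 + 528*I/39205)²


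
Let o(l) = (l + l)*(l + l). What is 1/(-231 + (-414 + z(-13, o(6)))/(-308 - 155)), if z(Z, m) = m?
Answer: -463/106683 ≈ -0.0043400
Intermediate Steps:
o(l) = 4*l² (o(l) = (2*l)*(2*l) = 4*l²)
1/(-231 + (-414 + z(-13, o(6)))/(-308 - 155)) = 1/(-231 + (-414 + 4*6²)/(-308 - 155)) = 1/(-231 + (-414 + 4*36)/(-463)) = 1/(-231 + (-414 + 144)*(-1/463)) = 1/(-231 - 270*(-1/463)) = 1/(-231 + 270/463) = 1/(-106683/463) = -463/106683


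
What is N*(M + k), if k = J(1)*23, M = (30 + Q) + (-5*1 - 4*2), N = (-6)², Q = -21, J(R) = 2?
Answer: 1512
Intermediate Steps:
N = 36
M = -4 (M = (30 - 21) + (-5*1 - 4*2) = 9 + (-5 - 8) = 9 - 13 = -4)
k = 46 (k = 2*23 = 46)
N*(M + k) = 36*(-4 + 46) = 36*42 = 1512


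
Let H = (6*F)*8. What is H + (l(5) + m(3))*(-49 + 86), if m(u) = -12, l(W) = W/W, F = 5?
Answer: -167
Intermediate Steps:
H = 240 (H = (6*5)*8 = 30*8 = 240)
l(W) = 1
H + (l(5) + m(3))*(-49 + 86) = 240 + (1 - 12)*(-49 + 86) = 240 - 11*37 = 240 - 407 = -167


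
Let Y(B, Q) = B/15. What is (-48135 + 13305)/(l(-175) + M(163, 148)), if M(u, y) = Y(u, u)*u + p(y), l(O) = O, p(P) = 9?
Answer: -522450/24079 ≈ -21.697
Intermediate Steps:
Y(B, Q) = B/15 (Y(B, Q) = B*(1/15) = B/15)
M(u, y) = 9 + u²/15 (M(u, y) = (u/15)*u + 9 = u²/15 + 9 = 9 + u²/15)
(-48135 + 13305)/(l(-175) + M(163, 148)) = (-48135 + 13305)/(-175 + (9 + (1/15)*163²)) = -34830/(-175 + (9 + (1/15)*26569)) = -34830/(-175 + (9 + 26569/15)) = -34830/(-175 + 26704/15) = -34830/24079/15 = -34830*15/24079 = -522450/24079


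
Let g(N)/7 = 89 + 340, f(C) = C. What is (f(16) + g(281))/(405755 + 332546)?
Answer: 3019/738301 ≈ 0.0040891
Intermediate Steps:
g(N) = 3003 (g(N) = 7*(89 + 340) = 7*429 = 3003)
(f(16) + g(281))/(405755 + 332546) = (16 + 3003)/(405755 + 332546) = 3019/738301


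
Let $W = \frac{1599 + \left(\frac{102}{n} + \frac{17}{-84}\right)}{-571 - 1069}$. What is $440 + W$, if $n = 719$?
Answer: $\frac{43485184051}{99049440} \approx 439.02$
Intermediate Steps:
$W = - \frac{96569549}{99049440}$ ($W = \frac{1599 + \left(\frac{102}{719} + \frac{17}{-84}\right)}{-571 - 1069} = \frac{1599 + \left(102 \cdot \frac{1}{719} + 17 \left(- \frac{1}{84}\right)\right)}{-1640} = \left(1599 + \left(\frac{102}{719} - \frac{17}{84}\right)\right) \left(- \frac{1}{1640}\right) = \left(1599 - \frac{3655}{60396}\right) \left(- \frac{1}{1640}\right) = \frac{96569549}{60396} \left(- \frac{1}{1640}\right) = - \frac{96569549}{99049440} \approx -0.97496$)
$440 + W = 440 - \frac{96569549}{99049440} = \frac{43485184051}{99049440}$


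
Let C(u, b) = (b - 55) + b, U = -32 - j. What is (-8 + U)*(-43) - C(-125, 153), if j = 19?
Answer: 2286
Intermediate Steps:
U = -51 (U = -32 - 1*19 = -32 - 19 = -51)
C(u, b) = -55 + 2*b (C(u, b) = (-55 + b) + b = -55 + 2*b)
(-8 + U)*(-43) - C(-125, 153) = (-8 - 51)*(-43) - (-55 + 2*153) = -59*(-43) - (-55 + 306) = 2537 - 1*251 = 2537 - 251 = 2286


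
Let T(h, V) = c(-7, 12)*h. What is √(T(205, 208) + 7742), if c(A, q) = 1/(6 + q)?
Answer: √279122/6 ≈ 88.053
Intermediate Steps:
T(h, V) = h/18 (T(h, V) = h/(6 + 12) = h/18)
√(T(205, 208) + 7742) = √((1/18)*205 + 7742) = √(205/18 + 7742) = √(139561/18) = √279122/6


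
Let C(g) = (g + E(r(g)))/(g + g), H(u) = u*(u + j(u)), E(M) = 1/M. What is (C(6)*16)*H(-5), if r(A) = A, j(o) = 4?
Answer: 370/9 ≈ 41.111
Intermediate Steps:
H(u) = u*(4 + u) (H(u) = u*(u + 4) = u*(4 + u))
C(g) = (g + 1/g)/(2*g) (C(g) = (g + 1/g)/(g + g) = (g + 1/g)/((2*g)) = (g + 1/g)*(1/(2*g)) = (g + 1/g)/(2*g))
(C(6)*16)*H(-5) = (((1/2)*(1 + 6**2)/6**2)*16)*(-5*(4 - 5)) = (((1/2)*(1/36)*(1 + 36))*16)*(-5*(-1)) = (((1/2)*(1/36)*37)*16)*5 = ((37/72)*16)*5 = (74/9)*5 = 370/9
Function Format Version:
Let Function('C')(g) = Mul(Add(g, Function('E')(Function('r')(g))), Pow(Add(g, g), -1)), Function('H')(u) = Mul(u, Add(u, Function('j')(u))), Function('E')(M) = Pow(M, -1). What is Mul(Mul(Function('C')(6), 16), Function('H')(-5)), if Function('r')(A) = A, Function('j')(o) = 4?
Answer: Rational(370, 9) ≈ 41.111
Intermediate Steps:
Function('H')(u) = Mul(u, Add(4, u)) (Function('H')(u) = Mul(u, Add(u, 4)) = Mul(u, Add(4, u)))
Function('C')(g) = Mul(Rational(1, 2), Pow(g, -1), Add(g, Pow(g, -1))) (Function('C')(g) = Mul(Add(g, Pow(g, -1)), Pow(Add(g, g), -1)) = Mul(Add(g, Pow(g, -1)), Pow(Mul(2, g), -1)) = Mul(Add(g, Pow(g, -1)), Mul(Rational(1, 2), Pow(g, -1))) = Mul(Rational(1, 2), Pow(g, -1), Add(g, Pow(g, -1))))
Mul(Mul(Function('C')(6), 16), Function('H')(-5)) = Mul(Mul(Mul(Rational(1, 2), Pow(6, -2), Add(1, Pow(6, 2))), 16), Mul(-5, Add(4, -5))) = Mul(Mul(Mul(Rational(1, 2), Rational(1, 36), Add(1, 36)), 16), Mul(-5, -1)) = Mul(Mul(Mul(Rational(1, 2), Rational(1, 36), 37), 16), 5) = Mul(Mul(Rational(37, 72), 16), 5) = Mul(Rational(74, 9), 5) = Rational(370, 9)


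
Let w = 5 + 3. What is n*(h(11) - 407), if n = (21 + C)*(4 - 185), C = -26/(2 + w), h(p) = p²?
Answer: 4762472/5 ≈ 9.5249e+5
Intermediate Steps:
w = 8
C = -13/5 (C = -26/(2 + 8) = -26/10 = (⅒)*(-26) = -13/5 ≈ -2.6000)
n = -16652/5 (n = (21 - 13/5)*(4 - 185) = (92/5)*(-181) = -16652/5 ≈ -3330.4)
n*(h(11) - 407) = -16652*(11² - 407)/5 = -16652*(121 - 407)/5 = -16652/5*(-286) = 4762472/5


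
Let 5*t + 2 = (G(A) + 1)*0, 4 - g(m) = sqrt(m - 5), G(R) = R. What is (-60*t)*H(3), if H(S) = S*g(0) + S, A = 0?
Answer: 360 - 72*I*sqrt(5) ≈ 360.0 - 161.0*I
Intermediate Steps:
g(m) = 4 - sqrt(-5 + m) (g(m) = 4 - sqrt(m - 5) = 4 - sqrt(-5 + m))
H(S) = S + S*(4 - I*sqrt(5)) (H(S) = S*(4 - sqrt(-5 + 0)) + S = S*(4 - sqrt(-5)) + S = S*(4 - I*sqrt(5)) + S = S + S*(4 - I*sqrt(5)))
t = -2/5 (t = -2/5 + ((0 + 1)*0)/5 = -2/5 + (1*0)/5 = -2/5 + (1/5)*0 = -2/5 + 0 = -2/5 ≈ -0.40000)
(-60*t)*H(3) = (-60*(-2/5))*(3*(5 - I*sqrt(5))) = 24*(15 - 3*I*sqrt(5)) = 360 - 72*I*sqrt(5)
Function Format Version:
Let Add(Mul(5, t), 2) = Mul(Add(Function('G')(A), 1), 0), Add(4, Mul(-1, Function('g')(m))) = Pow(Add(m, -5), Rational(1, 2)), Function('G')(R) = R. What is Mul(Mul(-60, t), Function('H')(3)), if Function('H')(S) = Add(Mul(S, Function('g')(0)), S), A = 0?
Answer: Add(360, Mul(-72, I, Pow(5, Rational(1, 2)))) ≈ Add(360.00, Mul(-161.00, I))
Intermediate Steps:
Function('g')(m) = Add(4, Mul(-1, Pow(Add(-5, m), Rational(1, 2)))) (Function('g')(m) = Add(4, Mul(-1, Pow(Add(m, -5), Rational(1, 2)))) = Add(4, Mul(-1, Pow(Add(-5, m), Rational(1, 2)))))
Function('H')(S) = Add(S, Mul(S, Add(4, Mul(-1, I, Pow(5, Rational(1, 2)))))) (Function('H')(S) = Add(Mul(S, Add(4, Mul(-1, Pow(Add(-5, 0), Rational(1, 2))))), S) = Add(Mul(S, Add(4, Mul(-1, Pow(-5, Rational(1, 2))))), S) = Add(Mul(S, Add(4, Mul(-1, Mul(I, Pow(5, Rational(1, 2)))))), S) = Add(Mul(S, Add(4, Mul(-1, I, Pow(5, Rational(1, 2))))), S) = Add(S, Mul(S, Add(4, Mul(-1, I, Pow(5, Rational(1, 2)))))))
t = Rational(-2, 5) (t = Add(Rational(-2, 5), Mul(Rational(1, 5), Mul(Add(0, 1), 0))) = Add(Rational(-2, 5), Mul(Rational(1, 5), Mul(1, 0))) = Add(Rational(-2, 5), Mul(Rational(1, 5), 0)) = Add(Rational(-2, 5), 0) = Rational(-2, 5) ≈ -0.40000)
Mul(Mul(-60, t), Function('H')(3)) = Mul(Mul(-60, Rational(-2, 5)), Mul(3, Add(5, Mul(-1, I, Pow(5, Rational(1, 2)))))) = Mul(24, Add(15, Mul(-3, I, Pow(5, Rational(1, 2))))) = Add(360, Mul(-72, I, Pow(5, Rational(1, 2))))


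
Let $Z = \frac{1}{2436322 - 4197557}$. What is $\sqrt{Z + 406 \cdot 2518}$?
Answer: $\frac{\sqrt{3171146997385558065}}{1761235} \approx 1011.1$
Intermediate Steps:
$Z = - \frac{1}{1761235}$ ($Z = \frac{1}{-1761235} = - \frac{1}{1761235} \approx -5.6778 \cdot 10^{-7}$)
$\sqrt{Z + 406 \cdot 2518} = \sqrt{- \frac{1}{1761235} + 406 \cdot 2518} = \sqrt{- \frac{1}{1761235} + 1022308} = \sqrt{\frac{1800524630379}{1761235}} = \frac{\sqrt{3171146997385558065}}{1761235}$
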